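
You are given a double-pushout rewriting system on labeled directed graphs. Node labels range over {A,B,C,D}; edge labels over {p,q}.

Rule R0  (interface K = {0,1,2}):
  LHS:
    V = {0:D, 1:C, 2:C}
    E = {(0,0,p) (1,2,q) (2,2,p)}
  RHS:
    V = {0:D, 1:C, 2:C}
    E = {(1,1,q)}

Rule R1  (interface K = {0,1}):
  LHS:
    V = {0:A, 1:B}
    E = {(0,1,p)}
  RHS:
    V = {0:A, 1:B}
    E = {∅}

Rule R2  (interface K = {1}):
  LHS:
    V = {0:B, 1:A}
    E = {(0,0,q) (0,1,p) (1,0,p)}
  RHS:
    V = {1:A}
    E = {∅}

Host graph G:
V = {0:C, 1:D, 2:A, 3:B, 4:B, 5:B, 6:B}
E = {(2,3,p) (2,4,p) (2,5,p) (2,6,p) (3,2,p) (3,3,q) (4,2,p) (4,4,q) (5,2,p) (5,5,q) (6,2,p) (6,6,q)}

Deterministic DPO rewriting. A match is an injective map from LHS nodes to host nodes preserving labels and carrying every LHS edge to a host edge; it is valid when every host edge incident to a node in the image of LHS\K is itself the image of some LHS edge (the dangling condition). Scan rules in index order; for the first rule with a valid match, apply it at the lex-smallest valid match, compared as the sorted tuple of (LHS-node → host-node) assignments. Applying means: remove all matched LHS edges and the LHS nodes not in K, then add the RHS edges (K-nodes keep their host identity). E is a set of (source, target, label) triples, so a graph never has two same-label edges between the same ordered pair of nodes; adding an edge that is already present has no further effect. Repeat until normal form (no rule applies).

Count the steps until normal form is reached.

Answer: 4

Rewrite trace:
[0] host  ⇒  7 nodes, 12 edges  {2-p->3 2-p->4 2-p->5 2-p->6 3-p->2 3-q->3 4-p->2 4-q->4 5-p->2 5-q->5 6-p->2 6-q->6}
[1] R1 @ {0↦2, 1↦3}  ⇒  7 nodes, 11 edges  {2-p->4 2-p->5 2-p->6 3-p->2 3-q->3 4-p->2 4-q->4 5-p->2 5-q->5 6-p->2 6-q->6}
[2] R1 @ {0↦2, 1↦4}  ⇒  7 nodes, 10 edges  {2-p->5 2-p->6 3-p->2 3-q->3 4-p->2 4-q->4 5-p->2 5-q->5 6-p->2 6-q->6}
[3] R1 @ {0↦2, 1↦5}  ⇒  7 nodes, 9 edges  {2-p->6 3-p->2 3-q->3 4-p->2 4-q->4 5-p->2 5-q->5 6-p->2 6-q->6}
[4] R1 @ {0↦2, 1↦6}  ⇒  7 nodes, 8 edges  {3-p->2 3-q->3 4-p->2 4-q->4 5-p->2 5-q->5 6-p->2 6-q->6}
normal form: no rule applies after step 4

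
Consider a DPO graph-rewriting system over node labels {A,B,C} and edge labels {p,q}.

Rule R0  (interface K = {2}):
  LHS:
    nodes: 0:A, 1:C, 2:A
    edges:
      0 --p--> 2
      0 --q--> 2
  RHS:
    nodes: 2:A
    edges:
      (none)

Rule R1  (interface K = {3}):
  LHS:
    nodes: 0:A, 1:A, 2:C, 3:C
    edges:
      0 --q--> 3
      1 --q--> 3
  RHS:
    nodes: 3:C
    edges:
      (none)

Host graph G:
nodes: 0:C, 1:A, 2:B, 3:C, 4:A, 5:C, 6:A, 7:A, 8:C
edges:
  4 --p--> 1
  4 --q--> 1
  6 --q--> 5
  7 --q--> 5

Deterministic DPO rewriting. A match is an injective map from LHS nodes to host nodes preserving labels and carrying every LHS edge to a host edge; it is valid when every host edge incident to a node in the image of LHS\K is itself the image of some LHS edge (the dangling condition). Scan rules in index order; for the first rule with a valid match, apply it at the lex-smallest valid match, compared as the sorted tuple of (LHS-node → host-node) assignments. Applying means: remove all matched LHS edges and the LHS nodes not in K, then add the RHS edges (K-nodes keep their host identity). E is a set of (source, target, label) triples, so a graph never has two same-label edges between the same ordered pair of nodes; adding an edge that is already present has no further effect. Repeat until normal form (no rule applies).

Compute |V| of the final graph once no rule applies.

[0] host  ⇒  9 nodes, 4 edges  {4-p->1 4-q->1 6-q->5 7-q->5}
[1] R0 @ {0↦4, 1↦0, 2↦1}  ⇒  7 nodes, 2 edges  {6-q->5 7-q->5}
[2] R1 @ {0↦6, 1↦7, 2↦3, 3↦5}  ⇒  4 nodes, 0 edges  {∅}
halt: no rule applies after step 2
NF nodes: {1:A, 2:B, 5:C, 8:C}

Answer: 4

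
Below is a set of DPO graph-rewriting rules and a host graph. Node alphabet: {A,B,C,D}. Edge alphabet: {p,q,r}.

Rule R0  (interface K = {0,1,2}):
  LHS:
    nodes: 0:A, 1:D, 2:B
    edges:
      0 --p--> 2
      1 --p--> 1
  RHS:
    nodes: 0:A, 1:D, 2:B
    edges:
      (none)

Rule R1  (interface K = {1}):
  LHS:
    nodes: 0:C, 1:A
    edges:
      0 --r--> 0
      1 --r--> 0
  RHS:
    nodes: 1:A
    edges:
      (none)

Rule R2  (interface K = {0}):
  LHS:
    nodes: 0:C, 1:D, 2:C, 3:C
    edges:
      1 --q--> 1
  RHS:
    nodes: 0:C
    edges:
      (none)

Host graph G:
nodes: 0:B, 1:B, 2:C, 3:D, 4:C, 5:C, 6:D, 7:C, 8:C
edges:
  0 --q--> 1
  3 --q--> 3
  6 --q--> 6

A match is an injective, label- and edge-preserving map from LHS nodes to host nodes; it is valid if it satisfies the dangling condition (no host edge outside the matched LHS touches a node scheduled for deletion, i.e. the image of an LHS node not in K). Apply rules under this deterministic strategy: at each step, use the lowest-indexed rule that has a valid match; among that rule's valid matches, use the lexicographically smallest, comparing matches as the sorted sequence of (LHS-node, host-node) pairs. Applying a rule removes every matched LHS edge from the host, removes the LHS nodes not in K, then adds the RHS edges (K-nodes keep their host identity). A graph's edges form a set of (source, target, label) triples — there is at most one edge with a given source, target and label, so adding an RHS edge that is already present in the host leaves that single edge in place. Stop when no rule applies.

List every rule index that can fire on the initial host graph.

Answer: [R2]

Steps:
R0: no valid match — LHS pattern not found
R1: no valid match — LHS pattern not found
R2: 120 valid matches — {0↦2, 1↦3, 2↦4, 3↦5}, {0↦2, 1↦3, 2↦4, 3↦7}, {0↦2, 1↦3, 2↦4, 3↦8} (+117 more)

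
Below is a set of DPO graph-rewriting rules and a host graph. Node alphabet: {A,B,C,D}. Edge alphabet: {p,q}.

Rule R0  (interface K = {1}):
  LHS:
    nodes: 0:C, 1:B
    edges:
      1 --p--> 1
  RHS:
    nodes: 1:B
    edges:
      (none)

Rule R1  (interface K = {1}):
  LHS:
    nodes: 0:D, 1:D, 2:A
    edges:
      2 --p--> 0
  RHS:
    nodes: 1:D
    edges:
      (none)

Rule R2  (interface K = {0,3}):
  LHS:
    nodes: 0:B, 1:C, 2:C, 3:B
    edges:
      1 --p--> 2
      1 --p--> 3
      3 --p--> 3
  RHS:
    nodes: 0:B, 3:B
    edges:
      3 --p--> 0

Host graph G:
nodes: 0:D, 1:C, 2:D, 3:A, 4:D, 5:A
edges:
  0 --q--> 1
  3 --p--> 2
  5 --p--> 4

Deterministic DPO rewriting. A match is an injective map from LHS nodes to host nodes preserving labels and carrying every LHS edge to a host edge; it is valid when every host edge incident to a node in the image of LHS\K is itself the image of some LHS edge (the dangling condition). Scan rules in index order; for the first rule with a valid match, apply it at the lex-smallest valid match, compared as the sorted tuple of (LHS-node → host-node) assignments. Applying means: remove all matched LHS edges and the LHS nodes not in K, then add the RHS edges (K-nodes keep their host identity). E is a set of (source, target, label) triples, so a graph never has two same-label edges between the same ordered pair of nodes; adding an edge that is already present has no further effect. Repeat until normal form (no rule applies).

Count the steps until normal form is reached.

initial: |V|=6 |E|=3  E = 0-q->1 3-p->2 5-p->4
step 1: apply R1 at {0↦2, 1↦0, 2↦3}  → |V|=4 |E|=2  E = 0-q->1 5-p->4
step 2: apply R1 at {0↦4, 1↦0, 2↦5}  → |V|=2 |E|=1  E = 0-q->1
normal form: no rule applies after step 2

Answer: 2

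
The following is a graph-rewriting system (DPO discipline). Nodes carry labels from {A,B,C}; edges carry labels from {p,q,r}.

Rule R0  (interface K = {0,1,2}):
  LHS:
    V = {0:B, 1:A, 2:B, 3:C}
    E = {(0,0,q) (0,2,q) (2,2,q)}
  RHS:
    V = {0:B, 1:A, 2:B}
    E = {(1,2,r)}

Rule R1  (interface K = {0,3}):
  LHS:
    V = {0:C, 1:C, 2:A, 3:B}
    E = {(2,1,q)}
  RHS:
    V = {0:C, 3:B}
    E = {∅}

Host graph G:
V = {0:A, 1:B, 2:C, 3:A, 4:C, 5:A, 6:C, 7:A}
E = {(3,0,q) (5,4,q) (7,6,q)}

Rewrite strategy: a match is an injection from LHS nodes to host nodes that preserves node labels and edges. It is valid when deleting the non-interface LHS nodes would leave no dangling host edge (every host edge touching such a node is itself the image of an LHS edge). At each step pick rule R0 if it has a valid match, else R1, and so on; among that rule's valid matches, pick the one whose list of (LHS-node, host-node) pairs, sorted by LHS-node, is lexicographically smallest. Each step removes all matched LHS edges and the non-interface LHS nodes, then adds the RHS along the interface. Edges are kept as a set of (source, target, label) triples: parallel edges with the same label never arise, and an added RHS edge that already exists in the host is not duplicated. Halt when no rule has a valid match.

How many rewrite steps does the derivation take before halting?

[0] host  ⇒  8 nodes, 3 edges  {3-q->0 5-q->4 7-q->6}
[1] R1 @ {0↦2, 1↦4, 2↦5, 3↦1}  ⇒  6 nodes, 2 edges  {3-q->0 7-q->6}
[2] R1 @ {0↦2, 1↦6, 2↦7, 3↦1}  ⇒  4 nodes, 1 edges  {3-q->0}
final graph: no rule applies after step 2

Answer: 2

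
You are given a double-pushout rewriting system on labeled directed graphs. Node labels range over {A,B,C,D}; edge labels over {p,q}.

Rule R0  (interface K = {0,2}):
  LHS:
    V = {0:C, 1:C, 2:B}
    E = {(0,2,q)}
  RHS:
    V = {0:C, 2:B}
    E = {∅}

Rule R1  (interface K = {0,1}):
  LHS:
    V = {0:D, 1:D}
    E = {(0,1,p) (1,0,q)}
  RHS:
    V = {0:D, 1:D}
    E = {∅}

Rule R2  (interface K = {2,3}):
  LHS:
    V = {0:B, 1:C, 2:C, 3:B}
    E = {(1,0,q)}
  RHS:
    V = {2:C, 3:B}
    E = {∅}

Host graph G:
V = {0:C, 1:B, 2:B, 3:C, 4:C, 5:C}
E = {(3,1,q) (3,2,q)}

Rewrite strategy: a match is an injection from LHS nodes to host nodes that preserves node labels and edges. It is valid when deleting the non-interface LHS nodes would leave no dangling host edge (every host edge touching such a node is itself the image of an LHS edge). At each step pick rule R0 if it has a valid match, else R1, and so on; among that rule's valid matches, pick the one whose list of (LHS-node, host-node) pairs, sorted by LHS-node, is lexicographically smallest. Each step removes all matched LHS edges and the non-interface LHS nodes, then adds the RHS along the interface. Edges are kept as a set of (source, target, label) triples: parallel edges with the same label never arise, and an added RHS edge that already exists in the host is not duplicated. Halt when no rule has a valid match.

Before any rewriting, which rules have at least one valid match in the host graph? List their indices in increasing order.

Answer: [R0]

Derivation:
R0: 6 valid matches — {0↦3, 1↦0, 2↦1}, {0↦3, 1↦0, 2↦2}, {0↦3, 1↦4, 2↦1} (+3 more)
R1: no valid match — LHS pattern not found
R2: no valid match — 6 raw matches, all fail dangling condition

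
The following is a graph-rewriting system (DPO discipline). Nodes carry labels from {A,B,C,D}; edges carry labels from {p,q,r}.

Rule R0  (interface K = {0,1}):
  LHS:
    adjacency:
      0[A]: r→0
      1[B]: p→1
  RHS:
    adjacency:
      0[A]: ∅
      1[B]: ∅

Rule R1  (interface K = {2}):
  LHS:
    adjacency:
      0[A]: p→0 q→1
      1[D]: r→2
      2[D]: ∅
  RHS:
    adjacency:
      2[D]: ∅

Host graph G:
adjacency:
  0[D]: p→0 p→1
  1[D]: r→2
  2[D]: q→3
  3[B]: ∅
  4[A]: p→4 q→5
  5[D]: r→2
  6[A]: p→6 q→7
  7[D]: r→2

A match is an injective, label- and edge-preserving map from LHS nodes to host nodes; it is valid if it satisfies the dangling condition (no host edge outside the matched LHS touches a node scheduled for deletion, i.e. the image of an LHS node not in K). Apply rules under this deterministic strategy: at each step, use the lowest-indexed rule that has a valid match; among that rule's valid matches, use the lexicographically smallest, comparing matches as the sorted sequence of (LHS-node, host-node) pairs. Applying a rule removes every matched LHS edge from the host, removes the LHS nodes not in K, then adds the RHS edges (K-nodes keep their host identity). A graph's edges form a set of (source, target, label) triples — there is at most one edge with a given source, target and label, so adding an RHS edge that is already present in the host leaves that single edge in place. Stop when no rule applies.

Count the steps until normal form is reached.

[0] host  ⇒  8 nodes, 10 edges  {0-p->0 0-p->1 1-r->2 2-q->3 4-p->4 4-q->5 5-r->2 6-p->6 6-q->7 7-r->2}
[1] R1 @ {0↦4, 1↦5, 2↦2}  ⇒  6 nodes, 7 edges  {0-p->0 0-p->1 1-r->2 2-q->3 6-p->6 6-q->7 7-r->2}
[2] R1 @ {0↦6, 1↦7, 2↦2}  ⇒  4 nodes, 4 edges  {0-p->0 0-p->1 1-r->2 2-q->3}
final graph: no rule applies after step 2

Answer: 2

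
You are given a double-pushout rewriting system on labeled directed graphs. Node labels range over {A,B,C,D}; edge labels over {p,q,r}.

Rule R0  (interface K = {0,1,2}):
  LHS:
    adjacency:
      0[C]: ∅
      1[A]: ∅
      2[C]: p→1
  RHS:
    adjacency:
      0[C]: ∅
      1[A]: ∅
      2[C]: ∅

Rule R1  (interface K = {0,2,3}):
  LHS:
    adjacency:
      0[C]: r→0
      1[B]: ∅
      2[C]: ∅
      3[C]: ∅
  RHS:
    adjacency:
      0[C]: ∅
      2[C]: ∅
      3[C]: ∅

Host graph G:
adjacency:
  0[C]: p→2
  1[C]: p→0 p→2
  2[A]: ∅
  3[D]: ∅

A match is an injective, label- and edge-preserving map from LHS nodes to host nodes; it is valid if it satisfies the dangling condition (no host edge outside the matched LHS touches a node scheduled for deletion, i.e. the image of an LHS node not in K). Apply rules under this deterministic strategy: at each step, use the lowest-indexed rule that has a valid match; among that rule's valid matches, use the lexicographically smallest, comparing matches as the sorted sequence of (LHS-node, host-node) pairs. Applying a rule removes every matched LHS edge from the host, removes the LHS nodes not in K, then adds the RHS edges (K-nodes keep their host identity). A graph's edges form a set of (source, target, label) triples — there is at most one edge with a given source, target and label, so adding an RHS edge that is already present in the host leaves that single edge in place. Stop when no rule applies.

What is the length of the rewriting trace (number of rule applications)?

initial: |V|=4 |E|=3  E = 0-p->2 1-p->0 1-p->2
step 1: apply R0 at {0↦0, 1↦2, 2↦1}  → |V|=4 |E|=2  E = 0-p->2 1-p->0
step 2: apply R0 at {0↦1, 1↦2, 2↦0}  → |V|=4 |E|=1  E = 1-p->0
halt: no rule applies after step 2

Answer: 2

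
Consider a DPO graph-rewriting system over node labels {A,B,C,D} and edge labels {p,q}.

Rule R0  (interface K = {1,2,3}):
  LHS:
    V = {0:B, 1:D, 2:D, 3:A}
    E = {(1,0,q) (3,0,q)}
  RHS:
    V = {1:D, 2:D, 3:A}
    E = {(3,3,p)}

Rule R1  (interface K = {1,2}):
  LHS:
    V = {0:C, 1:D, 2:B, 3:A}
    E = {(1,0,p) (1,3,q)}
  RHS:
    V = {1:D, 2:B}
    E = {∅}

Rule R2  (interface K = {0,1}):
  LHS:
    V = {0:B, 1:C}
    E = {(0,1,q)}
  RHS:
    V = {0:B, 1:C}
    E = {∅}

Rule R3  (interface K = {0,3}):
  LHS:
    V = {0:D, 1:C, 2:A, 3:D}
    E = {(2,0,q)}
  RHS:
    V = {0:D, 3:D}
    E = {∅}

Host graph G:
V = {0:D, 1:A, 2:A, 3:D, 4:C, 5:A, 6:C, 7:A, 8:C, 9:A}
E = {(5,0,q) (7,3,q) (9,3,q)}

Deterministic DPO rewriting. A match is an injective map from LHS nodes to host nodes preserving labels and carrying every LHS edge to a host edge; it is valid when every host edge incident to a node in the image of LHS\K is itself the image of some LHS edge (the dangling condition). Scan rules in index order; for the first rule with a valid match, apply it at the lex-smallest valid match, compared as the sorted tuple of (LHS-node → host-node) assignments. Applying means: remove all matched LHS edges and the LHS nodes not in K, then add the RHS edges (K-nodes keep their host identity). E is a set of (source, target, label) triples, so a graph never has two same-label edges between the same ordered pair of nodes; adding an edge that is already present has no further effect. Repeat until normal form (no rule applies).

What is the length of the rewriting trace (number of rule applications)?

start.  V:10 E:3  edges: 5-q->0 7-q->3 9-q->3
1. fire R3 via {0↦0, 1↦4, 2↦5, 3↦3}  →  V:8 E:2  edges: 7-q->3 9-q->3
2. fire R3 via {0↦3, 1↦6, 2↦7, 3↦0}  →  V:6 E:1  edges: 9-q->3
3. fire R3 via {0↦3, 1↦8, 2↦9, 3↦0}  →  V:4 E:0  edges: ∅
normal form: no rule applies after step 3

Answer: 3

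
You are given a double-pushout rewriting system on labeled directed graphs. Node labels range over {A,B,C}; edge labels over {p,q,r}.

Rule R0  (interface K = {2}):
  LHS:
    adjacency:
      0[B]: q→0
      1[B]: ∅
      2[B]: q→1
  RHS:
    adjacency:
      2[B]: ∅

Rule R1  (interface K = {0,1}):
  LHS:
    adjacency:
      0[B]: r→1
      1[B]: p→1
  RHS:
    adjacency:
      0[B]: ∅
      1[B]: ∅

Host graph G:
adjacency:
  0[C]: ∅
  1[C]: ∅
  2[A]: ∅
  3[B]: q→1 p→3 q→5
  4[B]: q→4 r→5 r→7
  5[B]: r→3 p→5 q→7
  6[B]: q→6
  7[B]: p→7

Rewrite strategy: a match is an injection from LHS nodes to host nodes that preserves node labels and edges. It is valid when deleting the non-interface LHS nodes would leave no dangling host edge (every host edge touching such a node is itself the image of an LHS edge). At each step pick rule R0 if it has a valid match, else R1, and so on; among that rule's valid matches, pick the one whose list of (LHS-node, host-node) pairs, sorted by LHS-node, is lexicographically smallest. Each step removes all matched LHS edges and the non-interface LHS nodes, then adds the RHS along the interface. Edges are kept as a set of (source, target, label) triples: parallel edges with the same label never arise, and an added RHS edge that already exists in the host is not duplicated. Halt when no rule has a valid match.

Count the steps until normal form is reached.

start.  V:8 E:11  edges: 3-q->1 3-p->3 3-q->5 4-q->4 4-r->5 4-r->7 5-r->3 5-p->5 5-q->7 6-q->6 7-p->7
1. fire R1 via {0↦4, 1↦5}  →  V:8 E:9  edges: 3-q->1 3-p->3 3-q->5 4-q->4 4-r->7 5-r->3 5-q->7 6-q->6 7-p->7
2. fire R1 via {0↦4, 1↦7}  →  V:8 E:7  edges: 3-q->1 3-p->3 3-q->5 4-q->4 5-r->3 5-q->7 6-q->6
3. fire R0 via {0↦4, 1↦7, 2↦5}  →  V:6 E:5  edges: 3-q->1 3-p->3 3-q->5 5-r->3 6-q->6
4. fire R1 via {0↦5, 1↦3}  →  V:6 E:3  edges: 3-q->1 3-q->5 6-q->6
5. fire R0 via {0↦6, 1↦5, 2↦3}  →  V:4 E:1  edges: 3-q->1
halt: no rule applies after step 5

Answer: 5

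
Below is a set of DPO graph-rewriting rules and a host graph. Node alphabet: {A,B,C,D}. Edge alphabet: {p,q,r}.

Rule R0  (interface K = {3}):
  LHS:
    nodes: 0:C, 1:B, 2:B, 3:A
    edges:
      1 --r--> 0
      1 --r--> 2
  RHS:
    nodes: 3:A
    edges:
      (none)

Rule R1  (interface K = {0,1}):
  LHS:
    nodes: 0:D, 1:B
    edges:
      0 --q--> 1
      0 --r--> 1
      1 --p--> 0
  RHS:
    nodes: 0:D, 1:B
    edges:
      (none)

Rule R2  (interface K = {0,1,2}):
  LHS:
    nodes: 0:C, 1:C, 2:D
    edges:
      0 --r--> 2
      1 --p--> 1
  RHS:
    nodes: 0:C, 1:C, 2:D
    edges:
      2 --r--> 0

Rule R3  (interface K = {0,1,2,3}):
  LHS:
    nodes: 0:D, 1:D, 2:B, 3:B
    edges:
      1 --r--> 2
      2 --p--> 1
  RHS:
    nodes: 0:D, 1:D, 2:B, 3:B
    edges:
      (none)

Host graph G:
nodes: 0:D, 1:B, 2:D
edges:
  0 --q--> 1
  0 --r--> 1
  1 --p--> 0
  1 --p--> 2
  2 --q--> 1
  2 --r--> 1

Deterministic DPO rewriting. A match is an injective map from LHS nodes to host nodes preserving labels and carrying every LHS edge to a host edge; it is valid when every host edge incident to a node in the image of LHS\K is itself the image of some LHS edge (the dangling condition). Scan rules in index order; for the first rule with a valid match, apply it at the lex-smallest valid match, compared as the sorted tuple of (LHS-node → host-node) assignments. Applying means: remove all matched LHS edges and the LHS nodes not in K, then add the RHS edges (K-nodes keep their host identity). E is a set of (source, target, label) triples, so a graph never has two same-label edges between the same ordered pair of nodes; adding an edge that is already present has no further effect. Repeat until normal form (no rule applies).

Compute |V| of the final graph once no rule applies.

start.  V:3 E:6  edges: 0-q->1 0-r->1 1-p->0 1-p->2 2-q->1 2-r->1
1. fire R1 via {0↦0, 1↦1}  →  V:3 E:3  edges: 1-p->2 2-q->1 2-r->1
2. fire R1 via {0↦2, 1↦1}  →  V:3 E:0  edges: ∅
final graph: no rule applies after step 2
NF nodes: {0:D, 1:B, 2:D}

Answer: 3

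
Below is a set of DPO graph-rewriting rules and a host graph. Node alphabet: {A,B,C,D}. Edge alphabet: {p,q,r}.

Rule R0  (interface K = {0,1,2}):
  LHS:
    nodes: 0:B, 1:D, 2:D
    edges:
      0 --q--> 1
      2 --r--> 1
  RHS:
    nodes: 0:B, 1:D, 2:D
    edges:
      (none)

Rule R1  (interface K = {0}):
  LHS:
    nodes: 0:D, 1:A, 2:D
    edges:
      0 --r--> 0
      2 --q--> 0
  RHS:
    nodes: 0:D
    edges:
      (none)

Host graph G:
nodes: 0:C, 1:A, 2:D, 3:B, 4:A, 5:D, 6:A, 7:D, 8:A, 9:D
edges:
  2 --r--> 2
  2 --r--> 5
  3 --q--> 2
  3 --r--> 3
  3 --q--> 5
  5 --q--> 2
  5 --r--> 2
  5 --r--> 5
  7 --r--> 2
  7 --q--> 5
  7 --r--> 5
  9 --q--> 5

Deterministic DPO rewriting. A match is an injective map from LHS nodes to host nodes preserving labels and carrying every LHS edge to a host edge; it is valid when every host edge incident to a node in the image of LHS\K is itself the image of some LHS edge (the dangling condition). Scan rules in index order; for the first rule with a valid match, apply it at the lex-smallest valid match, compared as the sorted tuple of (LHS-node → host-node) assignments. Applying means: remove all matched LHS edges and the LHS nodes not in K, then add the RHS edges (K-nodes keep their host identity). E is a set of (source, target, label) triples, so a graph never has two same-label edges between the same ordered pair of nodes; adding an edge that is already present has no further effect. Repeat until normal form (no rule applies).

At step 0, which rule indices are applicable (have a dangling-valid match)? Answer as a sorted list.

R0: 4 valid matches — {0↦3, 1↦2, 2↦5}, {0↦3, 1↦2, 2↦7}, {0↦3, 1↦5, 2↦2} (+1 more)
R1: 4 valid matches — {0↦5, 1↦1, 2↦9}, {0↦5, 1↦4, 2↦9}, {0↦5, 1↦6, 2↦9} (+1 more)

Answer: [R0,R1]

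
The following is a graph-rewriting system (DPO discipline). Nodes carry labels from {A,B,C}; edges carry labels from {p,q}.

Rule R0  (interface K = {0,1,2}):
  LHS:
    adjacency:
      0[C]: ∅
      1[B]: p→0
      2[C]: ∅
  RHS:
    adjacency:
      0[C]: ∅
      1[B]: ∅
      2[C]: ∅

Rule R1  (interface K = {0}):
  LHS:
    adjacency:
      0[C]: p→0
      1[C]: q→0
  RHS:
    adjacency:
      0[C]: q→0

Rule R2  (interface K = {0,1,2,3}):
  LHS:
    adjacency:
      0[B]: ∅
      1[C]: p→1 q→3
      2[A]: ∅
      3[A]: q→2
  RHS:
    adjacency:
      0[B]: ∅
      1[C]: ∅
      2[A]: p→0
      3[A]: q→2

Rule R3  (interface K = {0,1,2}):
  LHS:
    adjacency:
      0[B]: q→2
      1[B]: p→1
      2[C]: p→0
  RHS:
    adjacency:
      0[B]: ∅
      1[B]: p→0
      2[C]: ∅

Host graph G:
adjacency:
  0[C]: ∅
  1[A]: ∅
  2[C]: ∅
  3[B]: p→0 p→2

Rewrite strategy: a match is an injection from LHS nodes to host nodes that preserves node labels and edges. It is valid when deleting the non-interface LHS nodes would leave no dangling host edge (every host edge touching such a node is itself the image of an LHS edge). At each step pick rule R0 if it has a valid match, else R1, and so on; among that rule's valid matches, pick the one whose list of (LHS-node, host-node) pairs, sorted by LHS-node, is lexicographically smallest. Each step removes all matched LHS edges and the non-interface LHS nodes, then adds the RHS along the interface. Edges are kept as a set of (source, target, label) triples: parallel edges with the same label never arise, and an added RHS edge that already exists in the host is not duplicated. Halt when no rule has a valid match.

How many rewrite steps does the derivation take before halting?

[0] host  ⇒  4 nodes, 2 edges  {3-p->0 3-p->2}
[1] R0 @ {0↦0, 1↦3, 2↦2}  ⇒  4 nodes, 1 edges  {3-p->2}
[2] R0 @ {0↦2, 1↦3, 2↦0}  ⇒  4 nodes, 0 edges  {∅}
normal form: no rule applies after step 2

Answer: 2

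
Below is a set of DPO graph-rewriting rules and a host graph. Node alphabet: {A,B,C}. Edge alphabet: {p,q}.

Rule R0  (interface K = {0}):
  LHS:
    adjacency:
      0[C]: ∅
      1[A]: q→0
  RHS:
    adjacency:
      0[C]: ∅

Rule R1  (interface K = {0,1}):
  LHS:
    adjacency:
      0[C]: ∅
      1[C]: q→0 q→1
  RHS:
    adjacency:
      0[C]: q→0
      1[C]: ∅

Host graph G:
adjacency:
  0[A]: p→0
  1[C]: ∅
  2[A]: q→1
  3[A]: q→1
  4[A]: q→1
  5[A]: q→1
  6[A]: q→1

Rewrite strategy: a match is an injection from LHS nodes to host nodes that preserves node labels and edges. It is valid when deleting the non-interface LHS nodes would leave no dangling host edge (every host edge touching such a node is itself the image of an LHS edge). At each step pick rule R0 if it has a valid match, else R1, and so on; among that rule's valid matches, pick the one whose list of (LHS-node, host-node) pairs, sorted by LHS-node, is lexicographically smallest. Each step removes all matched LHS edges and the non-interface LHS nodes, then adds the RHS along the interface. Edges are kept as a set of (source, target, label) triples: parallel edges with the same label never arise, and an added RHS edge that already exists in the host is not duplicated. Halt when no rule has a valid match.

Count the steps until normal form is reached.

[0] host  ⇒  7 nodes, 6 edges  {0-p->0 2-q->1 3-q->1 4-q->1 5-q->1 6-q->1}
[1] R0 @ {0↦1, 1↦2}  ⇒  6 nodes, 5 edges  {0-p->0 3-q->1 4-q->1 5-q->1 6-q->1}
[2] R0 @ {0↦1, 1↦3}  ⇒  5 nodes, 4 edges  {0-p->0 4-q->1 5-q->1 6-q->1}
[3] R0 @ {0↦1, 1↦4}  ⇒  4 nodes, 3 edges  {0-p->0 5-q->1 6-q->1}
[4] R0 @ {0↦1, 1↦5}  ⇒  3 nodes, 2 edges  {0-p->0 6-q->1}
[5] R0 @ {0↦1, 1↦6}  ⇒  2 nodes, 1 edges  {0-p->0}
halt: no rule applies after step 5

Answer: 5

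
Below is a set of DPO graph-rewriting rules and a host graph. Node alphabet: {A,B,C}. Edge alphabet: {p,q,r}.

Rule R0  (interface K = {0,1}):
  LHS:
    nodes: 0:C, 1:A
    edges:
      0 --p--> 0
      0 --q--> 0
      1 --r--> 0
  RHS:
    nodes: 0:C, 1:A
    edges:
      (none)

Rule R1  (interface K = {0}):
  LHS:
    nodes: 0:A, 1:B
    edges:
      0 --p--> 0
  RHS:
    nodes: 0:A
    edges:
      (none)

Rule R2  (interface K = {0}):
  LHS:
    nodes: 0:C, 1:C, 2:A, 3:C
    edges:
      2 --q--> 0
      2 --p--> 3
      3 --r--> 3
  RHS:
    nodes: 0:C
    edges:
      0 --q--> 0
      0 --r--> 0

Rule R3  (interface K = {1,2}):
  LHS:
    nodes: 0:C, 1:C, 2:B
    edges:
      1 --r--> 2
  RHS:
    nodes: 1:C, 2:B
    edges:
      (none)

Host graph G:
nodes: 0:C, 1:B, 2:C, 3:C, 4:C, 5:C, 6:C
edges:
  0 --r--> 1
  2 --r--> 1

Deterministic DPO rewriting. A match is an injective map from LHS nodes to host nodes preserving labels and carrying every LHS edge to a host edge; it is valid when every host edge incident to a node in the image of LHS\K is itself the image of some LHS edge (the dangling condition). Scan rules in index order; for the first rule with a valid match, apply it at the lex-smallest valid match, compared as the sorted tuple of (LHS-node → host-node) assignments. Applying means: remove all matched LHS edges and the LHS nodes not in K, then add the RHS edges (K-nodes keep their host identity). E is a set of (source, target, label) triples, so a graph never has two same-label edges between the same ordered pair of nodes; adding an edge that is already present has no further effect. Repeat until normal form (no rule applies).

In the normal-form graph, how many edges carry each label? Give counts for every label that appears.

Answer: (no edges)

Steps:
initial: |V|=7 |E|=2  E = 0-r->1 2-r->1
step 1: apply R3 at {0↦3, 1↦0, 2↦1}  → |V|=6 |E|=1  E = 2-r->1
step 2: apply R3 at {0↦0, 1↦2, 2↦1}  → |V|=5 |E|=0  E = ∅
halt: no rule applies after step 2
NF edges: []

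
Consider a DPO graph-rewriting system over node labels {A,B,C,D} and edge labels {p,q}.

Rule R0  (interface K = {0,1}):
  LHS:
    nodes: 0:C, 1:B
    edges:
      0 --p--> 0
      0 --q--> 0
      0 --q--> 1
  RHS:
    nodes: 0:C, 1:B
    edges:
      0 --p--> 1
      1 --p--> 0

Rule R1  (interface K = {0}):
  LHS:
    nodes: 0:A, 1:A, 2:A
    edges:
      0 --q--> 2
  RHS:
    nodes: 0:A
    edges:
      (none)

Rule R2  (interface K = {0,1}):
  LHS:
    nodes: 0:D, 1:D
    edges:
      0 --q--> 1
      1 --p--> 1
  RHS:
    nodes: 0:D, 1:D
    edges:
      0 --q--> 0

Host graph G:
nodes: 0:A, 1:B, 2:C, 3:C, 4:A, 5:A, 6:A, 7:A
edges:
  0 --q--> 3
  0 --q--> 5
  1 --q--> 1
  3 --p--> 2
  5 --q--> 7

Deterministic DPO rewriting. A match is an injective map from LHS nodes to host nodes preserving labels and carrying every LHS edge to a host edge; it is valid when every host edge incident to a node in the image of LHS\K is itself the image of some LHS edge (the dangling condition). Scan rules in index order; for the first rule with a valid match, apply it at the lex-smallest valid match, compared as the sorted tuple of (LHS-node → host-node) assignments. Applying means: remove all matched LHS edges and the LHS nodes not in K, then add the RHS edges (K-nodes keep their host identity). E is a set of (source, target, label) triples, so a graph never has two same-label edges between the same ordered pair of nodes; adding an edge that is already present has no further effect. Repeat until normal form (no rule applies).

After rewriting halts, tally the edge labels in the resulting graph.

start.  V:8 E:5  edges: 0-q->3 0-q->5 1-q->1 3-p->2 5-q->7
1. fire R1 via {0↦5, 1↦4, 2↦7}  →  V:6 E:4  edges: 0-q->3 0-q->5 1-q->1 3-p->2
2. fire R1 via {0↦0, 1↦6, 2↦5}  →  V:4 E:3  edges: 0-q->3 1-q->1 3-p->2
halt: no rule applies after step 2
NF edges: [(0, 3, 'q'), (1, 1, 'q'), (3, 2, 'p')]

Answer: p:1 q:2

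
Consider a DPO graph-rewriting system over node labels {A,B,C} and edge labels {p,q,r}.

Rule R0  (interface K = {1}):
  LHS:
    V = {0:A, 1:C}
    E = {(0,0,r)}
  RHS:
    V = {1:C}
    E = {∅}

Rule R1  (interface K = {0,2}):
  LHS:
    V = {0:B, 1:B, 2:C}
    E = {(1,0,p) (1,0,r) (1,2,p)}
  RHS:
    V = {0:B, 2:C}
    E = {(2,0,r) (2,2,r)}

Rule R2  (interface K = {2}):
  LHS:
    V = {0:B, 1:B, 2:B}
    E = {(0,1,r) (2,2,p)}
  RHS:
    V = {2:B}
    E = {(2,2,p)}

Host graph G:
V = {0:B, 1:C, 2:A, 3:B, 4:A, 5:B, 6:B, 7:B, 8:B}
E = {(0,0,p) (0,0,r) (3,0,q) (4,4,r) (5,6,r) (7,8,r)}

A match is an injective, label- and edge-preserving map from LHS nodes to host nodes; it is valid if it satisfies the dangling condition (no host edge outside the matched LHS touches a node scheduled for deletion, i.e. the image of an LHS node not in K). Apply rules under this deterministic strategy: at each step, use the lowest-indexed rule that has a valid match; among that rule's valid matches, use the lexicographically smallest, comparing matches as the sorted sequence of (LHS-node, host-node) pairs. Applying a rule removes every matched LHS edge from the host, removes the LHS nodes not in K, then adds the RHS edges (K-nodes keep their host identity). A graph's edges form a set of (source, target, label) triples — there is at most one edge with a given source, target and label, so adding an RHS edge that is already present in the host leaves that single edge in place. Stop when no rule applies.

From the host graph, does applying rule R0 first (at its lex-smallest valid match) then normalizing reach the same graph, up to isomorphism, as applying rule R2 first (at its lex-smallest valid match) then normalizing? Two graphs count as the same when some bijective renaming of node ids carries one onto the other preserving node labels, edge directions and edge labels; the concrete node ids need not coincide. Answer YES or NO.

branch R0-first: apply at {0↦4, 1↦1} → |E|=5, then 2 more step(s) → NF |V|=4 |E|=3 V={0:B, 1:C, 2:A, 3:B} E=0-p->0 0-r->0 3-q->0
branch R2-first: apply at {0↦5, 1↦6, 2↦0} → |E|=5, then 2 more step(s) → NF |V|=4 |E|=3 V={0:B, 1:C, 2:A, 3:B} E=0-p->0 0-r->0 3-q->0
graphs isomorphic (equal up to label-preserving node renaming)

Answer: YES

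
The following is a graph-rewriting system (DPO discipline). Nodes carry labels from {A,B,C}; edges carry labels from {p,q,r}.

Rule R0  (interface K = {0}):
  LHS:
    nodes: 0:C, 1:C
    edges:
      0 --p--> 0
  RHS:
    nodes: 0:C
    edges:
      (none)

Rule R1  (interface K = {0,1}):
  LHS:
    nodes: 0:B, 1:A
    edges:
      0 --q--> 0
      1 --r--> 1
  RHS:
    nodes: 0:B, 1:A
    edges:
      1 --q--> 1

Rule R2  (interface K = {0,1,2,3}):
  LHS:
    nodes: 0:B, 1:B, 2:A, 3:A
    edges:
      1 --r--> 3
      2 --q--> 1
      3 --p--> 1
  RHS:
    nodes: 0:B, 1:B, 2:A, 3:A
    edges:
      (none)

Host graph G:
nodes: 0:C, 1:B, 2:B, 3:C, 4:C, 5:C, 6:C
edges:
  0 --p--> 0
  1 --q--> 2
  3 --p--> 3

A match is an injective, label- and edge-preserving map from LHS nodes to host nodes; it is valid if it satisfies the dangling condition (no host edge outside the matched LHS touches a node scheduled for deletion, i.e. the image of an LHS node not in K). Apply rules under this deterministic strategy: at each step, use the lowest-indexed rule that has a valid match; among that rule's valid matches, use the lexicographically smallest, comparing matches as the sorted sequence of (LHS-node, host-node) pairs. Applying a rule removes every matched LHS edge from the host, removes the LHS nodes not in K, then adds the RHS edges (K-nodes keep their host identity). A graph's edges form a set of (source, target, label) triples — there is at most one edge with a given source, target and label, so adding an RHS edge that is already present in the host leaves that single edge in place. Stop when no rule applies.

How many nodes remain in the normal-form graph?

start.  V:7 E:3  edges: 0-p->0 1-q->2 3-p->3
1. fire R0 via {0↦0, 1↦4}  →  V:6 E:2  edges: 1-q->2 3-p->3
2. fire R0 via {0↦3, 1↦0}  →  V:5 E:1  edges: 1-q->2
normal form: no rule applies after step 2
NF nodes: {1:B, 2:B, 3:C, 5:C, 6:C}

Answer: 5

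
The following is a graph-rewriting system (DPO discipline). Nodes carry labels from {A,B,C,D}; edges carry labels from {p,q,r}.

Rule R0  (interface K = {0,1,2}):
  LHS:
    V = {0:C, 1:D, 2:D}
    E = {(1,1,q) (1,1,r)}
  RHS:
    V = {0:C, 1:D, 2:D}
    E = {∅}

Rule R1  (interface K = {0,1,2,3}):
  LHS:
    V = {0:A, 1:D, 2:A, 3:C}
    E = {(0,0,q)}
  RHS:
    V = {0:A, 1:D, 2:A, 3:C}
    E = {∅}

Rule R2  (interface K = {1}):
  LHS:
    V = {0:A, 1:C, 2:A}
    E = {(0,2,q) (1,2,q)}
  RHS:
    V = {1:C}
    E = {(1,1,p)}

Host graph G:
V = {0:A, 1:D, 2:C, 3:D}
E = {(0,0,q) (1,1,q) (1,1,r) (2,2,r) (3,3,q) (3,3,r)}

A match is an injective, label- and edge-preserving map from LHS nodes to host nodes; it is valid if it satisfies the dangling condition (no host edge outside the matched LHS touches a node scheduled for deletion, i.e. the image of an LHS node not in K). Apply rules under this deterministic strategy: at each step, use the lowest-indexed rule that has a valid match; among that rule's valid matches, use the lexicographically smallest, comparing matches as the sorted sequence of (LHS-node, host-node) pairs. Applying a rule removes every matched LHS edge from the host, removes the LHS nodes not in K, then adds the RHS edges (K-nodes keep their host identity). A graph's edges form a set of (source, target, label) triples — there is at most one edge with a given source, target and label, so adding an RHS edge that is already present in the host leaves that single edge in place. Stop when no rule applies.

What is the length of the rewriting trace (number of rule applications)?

initial: |V|=4 |E|=6  E = 0-q->0 1-q->1 1-r->1 2-r->2 3-q->3 3-r->3
step 1: apply R0 at {0↦2, 1↦1, 2↦3}  → |V|=4 |E|=4  E = 0-q->0 2-r->2 3-q->3 3-r->3
step 2: apply R0 at {0↦2, 1↦3, 2↦1}  → |V|=4 |E|=2  E = 0-q->0 2-r->2
halt: no rule applies after step 2

Answer: 2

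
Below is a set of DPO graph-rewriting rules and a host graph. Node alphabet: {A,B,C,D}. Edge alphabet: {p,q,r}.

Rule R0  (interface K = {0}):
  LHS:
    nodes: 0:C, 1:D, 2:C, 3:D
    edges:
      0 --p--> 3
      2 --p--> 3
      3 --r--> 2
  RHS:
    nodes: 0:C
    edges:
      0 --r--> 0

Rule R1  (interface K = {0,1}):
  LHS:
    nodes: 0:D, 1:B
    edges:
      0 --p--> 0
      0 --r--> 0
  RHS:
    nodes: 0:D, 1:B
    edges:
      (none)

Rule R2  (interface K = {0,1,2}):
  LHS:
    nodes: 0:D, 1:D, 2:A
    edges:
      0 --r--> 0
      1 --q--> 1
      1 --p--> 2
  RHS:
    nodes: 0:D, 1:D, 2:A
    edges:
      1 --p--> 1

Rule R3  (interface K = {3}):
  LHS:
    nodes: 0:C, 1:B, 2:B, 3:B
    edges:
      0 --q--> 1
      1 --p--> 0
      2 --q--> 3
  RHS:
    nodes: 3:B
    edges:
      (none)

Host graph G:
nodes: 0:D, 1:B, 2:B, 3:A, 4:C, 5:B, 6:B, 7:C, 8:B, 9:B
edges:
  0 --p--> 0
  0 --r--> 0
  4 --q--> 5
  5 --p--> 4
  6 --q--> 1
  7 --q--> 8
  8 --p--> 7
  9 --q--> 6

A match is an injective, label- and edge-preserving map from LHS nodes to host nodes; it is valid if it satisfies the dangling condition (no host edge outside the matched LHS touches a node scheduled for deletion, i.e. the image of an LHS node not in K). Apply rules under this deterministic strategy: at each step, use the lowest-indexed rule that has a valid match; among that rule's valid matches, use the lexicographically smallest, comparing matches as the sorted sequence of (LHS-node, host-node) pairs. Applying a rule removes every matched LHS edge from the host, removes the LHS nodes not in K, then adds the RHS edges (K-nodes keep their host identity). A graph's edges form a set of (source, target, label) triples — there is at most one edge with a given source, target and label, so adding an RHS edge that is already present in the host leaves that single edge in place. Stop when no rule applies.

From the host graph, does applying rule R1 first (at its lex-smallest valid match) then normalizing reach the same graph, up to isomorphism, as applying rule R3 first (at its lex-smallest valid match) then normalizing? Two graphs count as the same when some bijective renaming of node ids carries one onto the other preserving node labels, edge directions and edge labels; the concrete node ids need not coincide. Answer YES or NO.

Answer: YES

Rewrite trace:
branch R1-first: apply at {0↦0, 1↦1} → |E|=6, then 2 more step(s) → NF |V|=4 |E|=0 V={0:D, 1:B, 2:B, 3:A} E=∅
branch R3-first: apply at {0↦4, 1↦5, 2↦9, 3↦6} → |E|=5, then 2 more step(s) → NF |V|=4 |E|=0 V={0:D, 1:B, 2:B, 3:A} E=∅
graphs isomorphic (equal up to label-preserving node renaming)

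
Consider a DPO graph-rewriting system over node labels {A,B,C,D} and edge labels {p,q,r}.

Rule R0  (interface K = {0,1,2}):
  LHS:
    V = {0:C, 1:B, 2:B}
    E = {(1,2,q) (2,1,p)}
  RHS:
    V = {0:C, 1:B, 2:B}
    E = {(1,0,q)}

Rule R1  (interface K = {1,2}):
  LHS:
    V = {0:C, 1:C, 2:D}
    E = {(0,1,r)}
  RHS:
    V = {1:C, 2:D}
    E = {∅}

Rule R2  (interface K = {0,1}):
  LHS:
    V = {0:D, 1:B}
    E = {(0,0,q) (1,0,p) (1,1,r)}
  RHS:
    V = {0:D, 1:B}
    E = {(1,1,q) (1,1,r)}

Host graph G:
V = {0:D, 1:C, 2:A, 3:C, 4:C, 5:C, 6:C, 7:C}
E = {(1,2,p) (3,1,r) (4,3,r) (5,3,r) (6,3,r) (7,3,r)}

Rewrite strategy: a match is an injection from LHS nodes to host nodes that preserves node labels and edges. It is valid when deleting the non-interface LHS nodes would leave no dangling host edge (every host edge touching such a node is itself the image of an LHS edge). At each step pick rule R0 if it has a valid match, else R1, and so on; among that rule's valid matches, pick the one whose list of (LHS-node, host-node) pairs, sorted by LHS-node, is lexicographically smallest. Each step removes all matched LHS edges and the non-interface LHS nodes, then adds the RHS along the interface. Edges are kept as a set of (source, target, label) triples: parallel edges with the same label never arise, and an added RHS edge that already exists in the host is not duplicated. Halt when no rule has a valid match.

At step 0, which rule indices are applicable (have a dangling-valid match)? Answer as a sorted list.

R0: no valid match — LHS pattern not found
R1: 4 valid matches — {0↦4, 1↦3, 2↦0}, {0↦5, 1↦3, 2↦0}, {0↦6, 1↦3, 2↦0} (+1 more)
R2: no valid match — LHS pattern not found

Answer: [R1]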